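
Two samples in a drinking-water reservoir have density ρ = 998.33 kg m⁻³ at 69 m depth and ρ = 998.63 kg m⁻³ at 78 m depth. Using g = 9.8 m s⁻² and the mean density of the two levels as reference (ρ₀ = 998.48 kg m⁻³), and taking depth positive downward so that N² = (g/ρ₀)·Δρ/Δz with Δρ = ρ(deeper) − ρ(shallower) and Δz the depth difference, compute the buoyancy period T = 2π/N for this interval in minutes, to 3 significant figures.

Δρ = 998.63 − 998.33 = 0.30 kg m⁻³ over Δz = 78 − 69 = 9 m.
N² = (9.8/998.48) × (0.30/9) = 3.2716 × 10⁻⁴ s⁻².
N = √(3.2716 × 10⁻⁴) = 0.018088 rad s⁻¹, so T = 2π/N = 347.37 s = 5.7895 min ≈ 5.79 min.
A positive N² confirms static stability across the interval.

5.79 min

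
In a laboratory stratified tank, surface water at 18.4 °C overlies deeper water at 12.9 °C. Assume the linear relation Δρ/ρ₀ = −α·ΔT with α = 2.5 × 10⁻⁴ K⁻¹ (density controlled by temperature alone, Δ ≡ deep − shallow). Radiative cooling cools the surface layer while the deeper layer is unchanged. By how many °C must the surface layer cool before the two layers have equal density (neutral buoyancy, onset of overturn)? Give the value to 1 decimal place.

5.5 °C

With temperature the only control, equal density requires T_surf′ = T_deep.
T_surf′ = 12.9 °C.
Cooling required: 18.4 − 12.9 = 5.5 °C.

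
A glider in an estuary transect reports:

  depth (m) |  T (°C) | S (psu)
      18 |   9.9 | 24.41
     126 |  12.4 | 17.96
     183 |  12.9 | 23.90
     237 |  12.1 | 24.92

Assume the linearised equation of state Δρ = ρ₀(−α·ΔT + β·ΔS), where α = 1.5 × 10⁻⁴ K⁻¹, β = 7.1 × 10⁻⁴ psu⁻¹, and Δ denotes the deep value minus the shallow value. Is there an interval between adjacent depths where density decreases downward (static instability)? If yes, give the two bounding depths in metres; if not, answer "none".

18–126 m

Evaluate Δρ/ρ₀ = −αΔT + βΔS across each adjacent pair:
  18–126 m: −αΔT+βΔS = −(1.5 × 10⁻⁴)(+2.5)+(7.1 × 10⁻⁴)(-6.45) = -5.0 × 10⁻³ → UNSTABLE
  126–183 m: −αΔT+βΔS = −(1.5 × 10⁻⁴)(+0.5)+(7.1 × 10⁻⁴)(+5.94) = 4.1 × 10⁻³ → stable
  183–237 m: −αΔT+βΔS = −(1.5 × 10⁻⁴)(-0.8)+(7.1 × 10⁻⁴)(+1.02) = 8.4 × 10⁻⁴ → stable
The 18–126 m interval has Δρ < 0: lighter water underlies denser water.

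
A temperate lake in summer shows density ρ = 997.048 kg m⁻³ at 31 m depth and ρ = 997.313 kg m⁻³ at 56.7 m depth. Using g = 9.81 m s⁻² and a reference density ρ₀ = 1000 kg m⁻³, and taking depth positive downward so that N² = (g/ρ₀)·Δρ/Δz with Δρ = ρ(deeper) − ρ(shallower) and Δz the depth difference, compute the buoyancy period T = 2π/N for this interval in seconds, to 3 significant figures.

Δρ = 997.313 − 997.048 = 0.265 kg m⁻³ over Δz = 56.7 − 31 = 25.7 m.
N² = (9.81/1000) × (0.265/25.7) = 1.0115 × 10⁻⁴ s⁻².
N = √(1.0115 × 10⁻⁴) = 0.010057 rad s⁻¹, so T = 2π/N = 624.76 s ≈ 625 s.
A positive N² confirms static stability across the interval.

625 s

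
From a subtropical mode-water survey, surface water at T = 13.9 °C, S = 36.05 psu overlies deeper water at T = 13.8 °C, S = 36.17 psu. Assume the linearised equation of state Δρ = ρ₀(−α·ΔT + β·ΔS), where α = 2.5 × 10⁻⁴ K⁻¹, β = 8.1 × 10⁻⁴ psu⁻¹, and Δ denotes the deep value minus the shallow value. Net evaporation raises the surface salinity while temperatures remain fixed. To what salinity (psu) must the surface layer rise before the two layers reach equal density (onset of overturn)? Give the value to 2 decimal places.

Neutral buoyancy requires −α(T_deep − T_surf) + β(S_deep − S_surf′) = 0.
S_surf′ = S_deep − (α/β)·ΔT = 36.17 − (2.5 × 10⁻⁴/8.1 × 10⁻⁴)·(-0.1) = 36.2009 psu.
Increase required: 36.2009 − 36.05 = 0.1509 psu.

36.20 psu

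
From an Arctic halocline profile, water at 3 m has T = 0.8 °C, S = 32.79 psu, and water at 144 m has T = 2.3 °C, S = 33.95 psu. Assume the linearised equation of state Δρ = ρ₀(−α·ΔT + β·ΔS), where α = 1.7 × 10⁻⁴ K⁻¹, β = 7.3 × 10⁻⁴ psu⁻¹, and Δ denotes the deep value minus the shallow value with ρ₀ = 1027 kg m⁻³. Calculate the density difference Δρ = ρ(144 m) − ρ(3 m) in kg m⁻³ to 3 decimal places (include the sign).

ΔT = +1.5 K, ΔS = +1.16 psu (deep − shallow).
Δρ/ρ₀ = −(1.7 × 10⁻⁴)(+1.5) + (7.3 × 10⁻⁴)(+1.16) = 5.918 × 10⁻⁴.
Δρ = 1027 × (5.918 × 10⁻⁴) = +0.608 kg m⁻³.
Positive Δρ: denser below, stable.

+0.608 kg m⁻³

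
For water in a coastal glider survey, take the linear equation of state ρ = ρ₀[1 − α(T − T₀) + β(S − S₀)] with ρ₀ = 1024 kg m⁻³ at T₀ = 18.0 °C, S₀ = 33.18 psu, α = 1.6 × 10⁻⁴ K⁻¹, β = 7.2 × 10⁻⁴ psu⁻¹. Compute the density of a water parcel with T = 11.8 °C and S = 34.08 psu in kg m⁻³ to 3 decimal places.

T − T₀ = -6.2 K, S − S₀ = +0.90 psu.
Bracket = 1 − α·(-6.2) + β·(+0.90) = 1 + (1.64 × 10⁻³) = 1.0016400.
ρ = 1024 × 1.0016400 = 1025.679 kg m⁻³.

1025.679 kg m⁻³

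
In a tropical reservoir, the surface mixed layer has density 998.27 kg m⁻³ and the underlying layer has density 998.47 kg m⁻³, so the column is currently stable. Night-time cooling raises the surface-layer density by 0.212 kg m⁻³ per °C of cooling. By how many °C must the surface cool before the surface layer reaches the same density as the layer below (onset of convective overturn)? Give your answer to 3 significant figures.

0.943 °C

Density deficit of the surface layer: 998.47 − 998.27 = 0.2 kg m⁻³.
Required change = 0.2 / 0.212 = 0.943 °C.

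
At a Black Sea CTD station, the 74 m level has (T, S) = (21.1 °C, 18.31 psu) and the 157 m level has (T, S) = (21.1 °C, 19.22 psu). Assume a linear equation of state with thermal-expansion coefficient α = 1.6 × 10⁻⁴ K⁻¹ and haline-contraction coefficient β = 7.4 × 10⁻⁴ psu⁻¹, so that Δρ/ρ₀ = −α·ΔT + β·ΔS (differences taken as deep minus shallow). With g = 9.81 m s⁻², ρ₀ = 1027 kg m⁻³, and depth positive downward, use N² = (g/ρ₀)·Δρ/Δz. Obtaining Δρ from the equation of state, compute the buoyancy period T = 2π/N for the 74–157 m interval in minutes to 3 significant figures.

ΔT = +0.0 K, ΔS = +0.91 psu (deep − shallow).
Δρ/ρ₀ = −αΔT + βΔS = 0 + 6.734 × 10⁻⁴ = 6.734 × 10⁻⁴, so Δρ ≈ 0.6916 kg m⁻³.
N² = (g/ρ₀)·Δρ/Δz = g·(Δρ/ρ₀)/Δz = 9.81 × 6.734 × 10⁻⁴ / 83 = 7.9591 × 10⁻⁵ s⁻².
N = √(7.9591 × 10⁻⁵) = 8.9214 × 10⁻³ rad s⁻¹ → T = 2π/N = 704.28 s = 11.738 min ≈ 11.7 min.

11.7 min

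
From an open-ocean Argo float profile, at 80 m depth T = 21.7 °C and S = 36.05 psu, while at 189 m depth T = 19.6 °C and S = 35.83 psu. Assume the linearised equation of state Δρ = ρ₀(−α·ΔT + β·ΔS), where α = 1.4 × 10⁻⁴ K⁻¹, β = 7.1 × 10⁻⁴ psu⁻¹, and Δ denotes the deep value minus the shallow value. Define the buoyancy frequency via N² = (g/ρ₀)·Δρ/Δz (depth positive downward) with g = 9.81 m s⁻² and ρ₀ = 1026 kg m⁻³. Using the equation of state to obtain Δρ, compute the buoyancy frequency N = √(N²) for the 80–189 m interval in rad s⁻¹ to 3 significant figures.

3.52 × 10⁻³ rad s⁻¹

ΔT = -2.1 K, ΔS = -0.22 psu (deep − shallow).
Δρ/ρ₀ = −αΔT + βΔS = 2.94 × 10⁻⁴ − 1.562 × 10⁻⁴ = 1.378 × 10⁻⁴, so Δρ ≈ 0.1414 kg m⁻³.
N² = (g/ρ₀)·Δρ/Δz = g·(Δρ/ρ₀)/Δz = 9.81 × 1.378 × 10⁻⁴ / 109 = 1.2402 × 10⁻⁵ s⁻².
N = √(1.2402 × 10⁻⁵) = 3.5216 × 10⁻³ rad s⁻¹ ≈ 3.52 × 10⁻³ rad s⁻¹.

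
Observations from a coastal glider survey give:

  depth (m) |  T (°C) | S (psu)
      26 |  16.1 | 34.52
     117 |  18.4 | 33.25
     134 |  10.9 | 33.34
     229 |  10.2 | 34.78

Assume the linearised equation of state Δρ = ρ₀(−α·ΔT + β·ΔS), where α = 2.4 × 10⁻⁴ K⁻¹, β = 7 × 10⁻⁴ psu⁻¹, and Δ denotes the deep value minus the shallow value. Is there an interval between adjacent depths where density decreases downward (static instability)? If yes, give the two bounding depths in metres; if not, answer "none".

Evaluate Δρ/ρ₀ = −αΔT + βΔS across each adjacent pair:
  26–117 m: −αΔT+βΔS = −(2.4 × 10⁻⁴)(+2.3)+(7 × 10⁻⁴)(-1.27) = -1.4 × 10⁻³ → UNSTABLE
  117–134 m: −αΔT+βΔS = −(2.4 × 10⁻⁴)(-7.5)+(7 × 10⁻⁴)(+0.09) = 1.9 × 10⁻³ → stable
  134–229 m: −αΔT+βΔS = −(2.4 × 10⁻⁴)(-0.7)+(7 × 10⁻⁴)(+1.44) = 1.2 × 10⁻³ → stable
The 26–117 m interval has Δρ < 0: lighter water underlies denser water.

26–117 m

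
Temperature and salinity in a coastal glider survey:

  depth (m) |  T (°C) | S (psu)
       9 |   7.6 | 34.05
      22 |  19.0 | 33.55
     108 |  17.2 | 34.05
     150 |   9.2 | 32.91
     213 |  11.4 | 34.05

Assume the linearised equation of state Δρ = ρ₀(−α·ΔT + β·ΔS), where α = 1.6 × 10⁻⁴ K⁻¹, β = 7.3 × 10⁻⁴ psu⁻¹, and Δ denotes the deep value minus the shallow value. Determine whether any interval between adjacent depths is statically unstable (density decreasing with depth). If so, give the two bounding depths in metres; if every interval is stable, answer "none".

9–22 m

Evaluate Δρ/ρ₀ = −αΔT + βΔS across each adjacent pair:
  9–22 m: −αΔT+βΔS = −(1.6 × 10⁻⁴)(+11.4)+(7.3 × 10⁻⁴)(-0.50) = -2.2 × 10⁻³ → UNSTABLE
  22–108 m: −αΔT+βΔS = −(1.6 × 10⁻⁴)(-1.8)+(7.3 × 10⁻⁴)(+0.50) = 6.5 × 10⁻⁴ → stable
  108–150 m: −αΔT+βΔS = −(1.6 × 10⁻⁴)(-8.0)+(7.3 × 10⁻⁴)(-1.14) = 4.5 × 10⁻⁴ → stable
  150–213 m: −αΔT+βΔS = −(1.6 × 10⁻⁴)(+2.2)+(7.3 × 10⁻⁴)(+1.14) = 4.8 × 10⁻⁴ → stable
The 9–22 m interval has Δρ < 0: lighter water underlies denser water.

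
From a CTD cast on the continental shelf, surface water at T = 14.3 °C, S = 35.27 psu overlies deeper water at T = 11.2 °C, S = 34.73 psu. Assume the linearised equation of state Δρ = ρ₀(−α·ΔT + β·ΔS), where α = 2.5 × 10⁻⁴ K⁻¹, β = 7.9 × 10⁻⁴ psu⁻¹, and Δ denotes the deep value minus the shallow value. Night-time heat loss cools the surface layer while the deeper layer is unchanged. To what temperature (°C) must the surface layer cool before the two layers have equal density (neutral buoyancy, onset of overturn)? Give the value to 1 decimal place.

Neutral buoyancy requires Δρ = 0, i.e. −α(T_deep − T_surf′) + β(S_deep − S_surf) = 0.
T_surf′ = T_deep − (β/α)·ΔS = 11.2 − (7.9 × 10⁻⁴/2.5 × 10⁻⁴)·(-0.54) = 12.906 °C.
Cooling required: 14.3 − (12.906) = 1.394 °C.

12.9 °C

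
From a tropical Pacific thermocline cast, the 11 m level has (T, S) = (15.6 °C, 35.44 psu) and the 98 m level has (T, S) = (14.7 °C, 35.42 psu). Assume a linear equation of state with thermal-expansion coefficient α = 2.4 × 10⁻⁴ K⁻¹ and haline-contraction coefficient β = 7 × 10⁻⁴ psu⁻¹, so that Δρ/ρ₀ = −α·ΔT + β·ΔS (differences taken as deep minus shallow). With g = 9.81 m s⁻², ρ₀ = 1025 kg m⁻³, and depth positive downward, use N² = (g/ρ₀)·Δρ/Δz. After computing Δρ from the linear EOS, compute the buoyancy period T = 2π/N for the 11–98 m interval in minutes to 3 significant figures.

ΔT = -0.9 K, ΔS = -0.02 psu (deep − shallow).
Δρ/ρ₀ = −αΔT + βΔS = 2.16 × 10⁻⁴ − 1.40 × 10⁻⁵ = 2.02 × 10⁻⁴, so Δρ ≈ 0.2071 kg m⁻³.
N² = (g/ρ₀)·Δρ/Δz = g·(Δρ/ρ₀)/Δz = 9.81 × 2.02 × 10⁻⁴ / 87 = 2.2777 × 10⁻⁵ s⁻².
N = √(2.2777 × 10⁻⁵) = 4.7725 × 10⁻³ rad s⁻¹ → T = 2π/N = 1.3165 × 10³ s = 21.942 min ≈ 21.9 min.

21.9 min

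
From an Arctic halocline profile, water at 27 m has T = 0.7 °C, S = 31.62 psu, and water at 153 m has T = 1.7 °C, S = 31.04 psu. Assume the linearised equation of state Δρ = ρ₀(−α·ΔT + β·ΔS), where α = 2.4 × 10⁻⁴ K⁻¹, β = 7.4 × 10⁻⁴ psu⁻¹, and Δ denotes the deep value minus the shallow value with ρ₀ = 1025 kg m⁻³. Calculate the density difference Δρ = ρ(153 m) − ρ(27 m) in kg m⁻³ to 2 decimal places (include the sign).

-0.69 kg m⁻³

ΔT = +1.0 K, ΔS = -0.58 psu (deep − shallow).
Δρ/ρ₀ = −(2.4 × 10⁻⁴)(+1.0) + (7.4 × 10⁻⁴)(-0.58) = -6.692 × 10⁻⁴.
Δρ = 1025 × (-6.692 × 10⁻⁴) = -0.69 kg m⁻³.
Negative Δρ: lighter below, statically unstable.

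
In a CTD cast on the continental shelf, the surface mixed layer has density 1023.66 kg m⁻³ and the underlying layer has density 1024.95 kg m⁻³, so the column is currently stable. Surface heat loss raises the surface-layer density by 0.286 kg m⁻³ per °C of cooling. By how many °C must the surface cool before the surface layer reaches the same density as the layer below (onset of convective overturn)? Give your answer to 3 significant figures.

4.51 °C

Density deficit of the surface layer: 1024.95 − 1023.66 = 1.29 kg m⁻³.
Required change = 1.29 / 0.286 = 4.51 °C.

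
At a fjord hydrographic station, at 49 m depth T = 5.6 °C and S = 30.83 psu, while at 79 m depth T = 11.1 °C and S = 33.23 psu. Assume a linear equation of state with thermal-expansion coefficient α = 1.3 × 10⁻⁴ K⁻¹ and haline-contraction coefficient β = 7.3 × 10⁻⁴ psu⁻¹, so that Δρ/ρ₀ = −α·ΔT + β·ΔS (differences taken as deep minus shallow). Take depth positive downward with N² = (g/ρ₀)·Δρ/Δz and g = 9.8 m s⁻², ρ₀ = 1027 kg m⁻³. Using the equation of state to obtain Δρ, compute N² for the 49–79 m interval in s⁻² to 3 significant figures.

3.39 × 10⁻⁴ s⁻²

ΔT = +5.5 K, ΔS = +2.40 psu (deep − shallow).
Δρ/ρ₀ = −αΔT + βΔS = -7.15 × 10⁻⁴ + 1.752 × 10⁻³ = 1.037 × 10⁻³, so Δρ ≈ 1.065 kg m⁻³.
N² = (g/ρ₀)·Δρ/Δz = g·(Δρ/ρ₀)/Δz = 9.8 × 1.037 × 10⁻³ / 30 = 3.3875 × 10⁻⁴ s⁻² ≈ 3.39 × 10⁻⁴ s⁻².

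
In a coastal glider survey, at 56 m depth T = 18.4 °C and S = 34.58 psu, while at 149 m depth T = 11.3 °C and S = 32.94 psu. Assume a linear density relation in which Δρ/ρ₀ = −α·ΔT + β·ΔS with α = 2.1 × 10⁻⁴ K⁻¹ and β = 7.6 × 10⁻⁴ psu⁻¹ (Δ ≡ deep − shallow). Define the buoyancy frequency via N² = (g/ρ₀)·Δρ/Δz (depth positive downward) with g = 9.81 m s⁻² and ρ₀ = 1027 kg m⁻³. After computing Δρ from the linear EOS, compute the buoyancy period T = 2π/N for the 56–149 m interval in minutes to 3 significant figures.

20.6 min

ΔT = -7.1 K, ΔS = -1.64 psu (deep − shallow).
Δρ/ρ₀ = −αΔT + βΔS = 1.491 × 10⁻³ − 1.2464 × 10⁻³ = 2.446 × 10⁻⁴, so Δρ ≈ 0.2512 kg m⁻³.
N² = (g/ρ₀)·Δρ/Δz = g·(Δρ/ρ₀)/Δz = 9.81 × 2.446 × 10⁻⁴ / 93 = 2.5801 × 10⁻⁵ s⁻².
N = √(2.5801 × 10⁻⁵) = 5.0795 × 10⁻³ rad s⁻¹ → T = 2π/N = 1.2370 × 10³ s = 20.617 min ≈ 20.6 min.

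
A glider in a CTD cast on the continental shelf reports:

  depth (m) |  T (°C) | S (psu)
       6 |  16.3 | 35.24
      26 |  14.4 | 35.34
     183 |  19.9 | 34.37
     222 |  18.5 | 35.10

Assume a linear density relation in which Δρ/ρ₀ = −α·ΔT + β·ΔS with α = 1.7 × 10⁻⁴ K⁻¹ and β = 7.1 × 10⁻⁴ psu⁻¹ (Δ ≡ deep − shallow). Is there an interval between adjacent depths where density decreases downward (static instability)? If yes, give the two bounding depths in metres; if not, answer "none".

Evaluate Δρ/ρ₀ = −αΔT + βΔS across each adjacent pair:
  6–26 m: −αΔT+βΔS = −(1.7 × 10⁻⁴)(-1.9)+(7.1 × 10⁻⁴)(+0.10) = 3.9 × 10⁻⁴ → stable
  26–183 m: −αΔT+βΔS = −(1.7 × 10⁻⁴)(+5.5)+(7.1 × 10⁻⁴)(-0.97) = -1.6 × 10⁻³ → UNSTABLE
  183–222 m: −αΔT+βΔS = −(1.7 × 10⁻⁴)(-1.4)+(7.1 × 10⁻⁴)(+0.73) = 7.6 × 10⁻⁴ → stable
The 26–183 m interval has Δρ < 0: lighter water underlies denser water.

26–183 m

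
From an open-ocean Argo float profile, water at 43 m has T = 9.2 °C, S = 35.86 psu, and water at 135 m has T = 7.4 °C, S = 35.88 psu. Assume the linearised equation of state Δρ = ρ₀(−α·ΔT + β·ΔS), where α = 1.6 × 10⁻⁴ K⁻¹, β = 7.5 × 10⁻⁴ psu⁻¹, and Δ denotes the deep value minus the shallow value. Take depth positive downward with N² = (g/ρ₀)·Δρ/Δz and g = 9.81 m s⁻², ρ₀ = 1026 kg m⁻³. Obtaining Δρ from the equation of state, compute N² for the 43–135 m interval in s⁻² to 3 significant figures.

ΔT = -1.8 K, ΔS = +0.02 psu (deep − shallow).
Δρ/ρ₀ = −αΔT + βΔS = 2.88 × 10⁻⁴ + 1.50 × 10⁻⁵ = 3.03 × 10⁻⁴, so Δρ ≈ 0.3109 kg m⁻³.
N² = (g/ρ₀)·Δρ/Δz = g·(Δρ/ρ₀)/Δz = 9.81 × 3.03 × 10⁻⁴ / 92 = 3.2309 × 10⁻⁵ s⁻² ≈ 3.23 × 10⁻⁵ s⁻².

3.23 × 10⁻⁵ s⁻²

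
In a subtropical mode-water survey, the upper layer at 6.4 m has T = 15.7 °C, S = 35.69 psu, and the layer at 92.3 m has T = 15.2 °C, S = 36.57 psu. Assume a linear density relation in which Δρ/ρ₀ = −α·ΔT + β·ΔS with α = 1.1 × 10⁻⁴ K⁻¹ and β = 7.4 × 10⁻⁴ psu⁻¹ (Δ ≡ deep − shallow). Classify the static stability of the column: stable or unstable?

stable

ΔT = 15.2 − 15.7 = -0.5 K and ΔS = 36.57 − 35.69 = +0.88 psu (deep − shallow).
−αΔT = 5.50 × 10⁻⁵; βΔS = 6.512 × 10⁻⁴; sum Δρ/ρ₀ = 7.062 × 10⁻⁴.
Δρ/ρ₀ > 0, so Δρ > 0: deeper water is denser → statically stable.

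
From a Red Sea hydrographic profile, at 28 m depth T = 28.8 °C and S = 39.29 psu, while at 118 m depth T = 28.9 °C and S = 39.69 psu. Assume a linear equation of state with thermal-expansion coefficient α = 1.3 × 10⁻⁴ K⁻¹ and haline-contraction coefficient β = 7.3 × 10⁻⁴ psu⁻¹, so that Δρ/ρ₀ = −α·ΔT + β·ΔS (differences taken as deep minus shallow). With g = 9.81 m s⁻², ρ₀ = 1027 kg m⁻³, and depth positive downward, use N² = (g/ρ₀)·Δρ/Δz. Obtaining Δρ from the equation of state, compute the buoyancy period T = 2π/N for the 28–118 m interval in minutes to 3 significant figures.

ΔT = +0.1 K, ΔS = +0.40 psu (deep − shallow).
Δρ/ρ₀ = −αΔT + βΔS = -1.30 × 10⁻⁵ + 2.92 × 10⁻⁴ = 2.79 × 10⁻⁴, so Δρ ≈ 0.2865 kg m⁻³.
N² = (g/ρ₀)·Δρ/Δz = g·(Δρ/ρ₀)/Δz = 9.81 × 2.79 × 10⁻⁴ / 90 = 3.0411 × 10⁻⁵ s⁻².
N = √(3.0411 × 10⁻⁵) = 5.5146 × 10⁻³ rad s⁻¹ → T = 2π/N = 1.1394 × 10³ s = 18.990 min ≈ 19.0 min.

19.0 min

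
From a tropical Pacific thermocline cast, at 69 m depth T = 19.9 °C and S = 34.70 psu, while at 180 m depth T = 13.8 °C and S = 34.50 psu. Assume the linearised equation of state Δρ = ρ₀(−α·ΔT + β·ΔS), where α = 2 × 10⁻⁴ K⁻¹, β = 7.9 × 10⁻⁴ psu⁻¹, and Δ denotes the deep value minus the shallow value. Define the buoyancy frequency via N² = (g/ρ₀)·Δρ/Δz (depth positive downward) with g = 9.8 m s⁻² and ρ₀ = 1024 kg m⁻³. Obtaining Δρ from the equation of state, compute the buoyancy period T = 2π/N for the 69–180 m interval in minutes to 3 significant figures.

10.8 min

ΔT = -6.1 K, ΔS = -0.20 psu (deep − shallow).
Δρ/ρ₀ = −αΔT + βΔS = 1.22 × 10⁻³ − 1.58 × 10⁻⁴ = 1.062 × 10⁻³, so Δρ ≈ 1.087 kg m⁻³.
N² = (g/ρ₀)·Δρ/Δz = g·(Δρ/ρ₀)/Δz = 9.8 × 1.062 × 10⁻³ / 111 = 9.3762 × 10⁻⁵ s⁻².
N = √(9.3762 × 10⁻⁵) = 9.6831 × 10⁻³ rad s⁻¹ → T = 2π/N = 648.88 s = 10.815 min ≈ 10.8 min.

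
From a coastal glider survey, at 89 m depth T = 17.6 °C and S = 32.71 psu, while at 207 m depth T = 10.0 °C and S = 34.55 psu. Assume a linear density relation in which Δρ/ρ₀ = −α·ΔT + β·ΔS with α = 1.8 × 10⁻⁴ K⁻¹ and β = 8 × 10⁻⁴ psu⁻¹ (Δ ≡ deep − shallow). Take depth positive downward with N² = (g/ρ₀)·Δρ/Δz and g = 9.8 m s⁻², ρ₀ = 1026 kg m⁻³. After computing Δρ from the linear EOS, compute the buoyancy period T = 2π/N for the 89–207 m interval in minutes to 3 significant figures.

6.82 min

ΔT = -7.6 K, ΔS = +1.84 psu (deep − shallow).
Δρ/ρ₀ = −αΔT + βΔS = 1.368 × 10⁻³ + 1.472 × 10⁻³ = 2.84 × 10⁻³, so Δρ ≈ 2.914 kg m⁻³.
N² = (g/ρ₀)·Δρ/Δz = g·(Δρ/ρ₀)/Δz = 9.8 × 2.84 × 10⁻³ / 118 = 2.3586 × 10⁻⁴ s⁻².
N = √(2.3586 × 10⁻⁴) = 0.015358 rad s⁻¹ → T = 2π/N = 409.11 s = 6.8185 min ≈ 6.82 min.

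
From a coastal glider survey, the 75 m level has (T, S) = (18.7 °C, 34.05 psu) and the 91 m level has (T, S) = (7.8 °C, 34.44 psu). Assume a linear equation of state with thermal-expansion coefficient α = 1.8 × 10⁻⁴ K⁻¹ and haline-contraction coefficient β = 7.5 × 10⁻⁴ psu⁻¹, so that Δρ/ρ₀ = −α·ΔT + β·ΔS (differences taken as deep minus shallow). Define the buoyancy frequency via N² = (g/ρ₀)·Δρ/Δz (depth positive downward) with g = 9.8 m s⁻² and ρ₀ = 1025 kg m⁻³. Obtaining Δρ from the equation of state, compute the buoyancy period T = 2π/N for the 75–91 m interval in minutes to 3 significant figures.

ΔT = -10.9 K, ΔS = +0.39 psu (deep − shallow).
Δρ/ρ₀ = −αΔT + βΔS = 1.962 × 10⁻³ + 2.925 × 10⁻⁴ = 2.2545 × 10⁻³, so Δρ ≈ 2.311 kg m⁻³.
N² = (g/ρ₀)·Δρ/Δz = g·(Δρ/ρ₀)/Δz = 9.8 × 2.2545 × 10⁻³ / 16 = 1.3809 × 10⁻³ s⁻².
N = √(1.3809 × 10⁻³) = 0.037160 rad s⁻¹ → T = 2π/N = 169.08 s = 2.8180 min ≈ 2.82 min.

2.82 min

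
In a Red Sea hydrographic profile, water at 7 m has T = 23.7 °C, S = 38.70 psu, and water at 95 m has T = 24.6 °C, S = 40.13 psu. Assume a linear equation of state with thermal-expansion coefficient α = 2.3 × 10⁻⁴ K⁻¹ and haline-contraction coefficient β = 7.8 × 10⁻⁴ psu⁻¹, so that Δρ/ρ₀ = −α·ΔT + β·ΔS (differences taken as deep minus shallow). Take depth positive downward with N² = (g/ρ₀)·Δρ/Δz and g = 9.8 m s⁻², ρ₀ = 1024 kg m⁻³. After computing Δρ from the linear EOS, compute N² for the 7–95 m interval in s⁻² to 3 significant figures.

ΔT = +0.9 K, ΔS = +1.43 psu (deep − shallow).
Δρ/ρ₀ = −αΔT + βΔS = -2.07 × 10⁻⁴ + 1.1154 × 10⁻³ = 9.084 × 10⁻⁴, so Δρ ≈ 0.9302 kg m⁻³.
N² = (g/ρ₀)·Δρ/Δz = g·(Δρ/ρ₀)/Δz = 9.8 × 9.084 × 10⁻⁴ / 88 = 1.0116 × 10⁻⁴ s⁻² ≈ 1.01 × 10⁻⁴ s⁻².

1.01 × 10⁻⁴ s⁻²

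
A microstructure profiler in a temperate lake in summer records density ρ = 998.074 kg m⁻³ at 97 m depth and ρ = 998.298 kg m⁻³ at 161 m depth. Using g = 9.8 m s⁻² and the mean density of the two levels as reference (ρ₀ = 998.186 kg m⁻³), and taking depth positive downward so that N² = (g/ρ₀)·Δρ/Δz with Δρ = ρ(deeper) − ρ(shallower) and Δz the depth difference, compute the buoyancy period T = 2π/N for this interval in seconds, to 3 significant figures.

Δρ = 998.298 − 998.074 = 0.224 kg m⁻³ over Δz = 161 − 97 = 64 m.
N² = (9.8/998.186) × (0.224/64) = 3.4362 × 10⁻⁵ s⁻².
N = √(3.4362 × 10⁻⁵) = 5.8619 × 10⁻³ rad s⁻¹, so T = 2π/N = 1.0719 × 10³ s ≈ 1.07 × 10³ s.
Since Δρ > 0 the layer is stably stratified.

1.07 × 10³ s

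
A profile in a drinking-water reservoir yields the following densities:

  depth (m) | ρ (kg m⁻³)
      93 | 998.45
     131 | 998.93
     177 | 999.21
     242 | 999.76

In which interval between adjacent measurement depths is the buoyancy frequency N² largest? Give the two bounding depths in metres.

Compute the density gradient over each adjacent pair:
  93–131 m: Δρ/Δz = 0.48/38 = 0.013 kg m⁻⁴
  131–177 m: Δρ/Δz = 0.28/46 = 6.1 × 10⁻³ kg m⁻⁴
  177–242 m: Δρ/Δz = 0.55/65 = 8.5 × 10⁻³ kg m⁻⁴
The largest gradient is in the 93–131 m interval — the pycnocline.

93–131 m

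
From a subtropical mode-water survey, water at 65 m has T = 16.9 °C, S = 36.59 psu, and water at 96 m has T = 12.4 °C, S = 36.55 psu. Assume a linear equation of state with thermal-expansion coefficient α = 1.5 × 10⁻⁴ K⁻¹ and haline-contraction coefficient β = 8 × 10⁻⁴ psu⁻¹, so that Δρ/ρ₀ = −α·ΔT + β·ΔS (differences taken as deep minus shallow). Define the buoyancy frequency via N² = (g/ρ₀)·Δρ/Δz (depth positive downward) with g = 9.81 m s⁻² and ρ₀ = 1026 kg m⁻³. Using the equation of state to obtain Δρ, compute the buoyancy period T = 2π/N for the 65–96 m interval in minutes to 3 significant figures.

ΔT = -4.5 K, ΔS = -0.04 psu (deep − shallow).
Δρ/ρ₀ = −αΔT + βΔS = 6.75 × 10⁻⁴ − 3.20 × 10⁻⁵ = 6.43 × 10⁻⁴, so Δρ ≈ 0.6597 kg m⁻³.
N² = (g/ρ₀)·Δρ/Δz = g·(Δρ/ρ₀)/Δz = 9.81 × 6.43 × 10⁻⁴ / 31 = 2.0348 × 10⁻⁴ s⁻².
N = √(2.0348 × 10⁻⁴) = 0.014265 rad s⁻¹ → T = 2π/N = 440.46 s = 7.3410 min ≈ 7.34 min.

7.34 min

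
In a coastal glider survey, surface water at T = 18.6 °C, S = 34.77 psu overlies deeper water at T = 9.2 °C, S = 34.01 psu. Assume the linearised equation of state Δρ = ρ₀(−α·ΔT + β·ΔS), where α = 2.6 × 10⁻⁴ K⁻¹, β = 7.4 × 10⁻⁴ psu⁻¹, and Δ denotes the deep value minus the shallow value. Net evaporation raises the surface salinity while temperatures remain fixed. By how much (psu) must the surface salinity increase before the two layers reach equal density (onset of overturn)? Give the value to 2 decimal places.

2.54 psu

Neutral buoyancy requires −α(T_deep − T_surf) + β(S_deep − S_surf′) = 0.
S_surf′ = S_deep − (α/β)·ΔT = 34.01 − (2.6 × 10⁻⁴/7.4 × 10⁻⁴)·(-9.4) = 37.3127 psu.
Increase required: 37.3127 − 34.77 = 2.5427 psu.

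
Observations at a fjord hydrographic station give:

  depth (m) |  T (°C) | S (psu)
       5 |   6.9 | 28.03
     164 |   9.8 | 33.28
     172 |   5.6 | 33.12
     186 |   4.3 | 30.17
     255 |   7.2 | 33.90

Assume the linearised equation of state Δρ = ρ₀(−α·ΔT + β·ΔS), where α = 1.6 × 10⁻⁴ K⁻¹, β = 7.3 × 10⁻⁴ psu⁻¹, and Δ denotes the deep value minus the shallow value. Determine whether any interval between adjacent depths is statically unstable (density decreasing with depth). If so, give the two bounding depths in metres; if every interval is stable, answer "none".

Evaluate Δρ/ρ₀ = −αΔT + βΔS across each adjacent pair:
  5–164 m: −αΔT+βΔS = −(1.6 × 10⁻⁴)(+2.9)+(7.3 × 10⁻⁴)(+5.25) = 3.4 × 10⁻³ → stable
  164–172 m: −αΔT+βΔS = −(1.6 × 10⁻⁴)(-4.2)+(7.3 × 10⁻⁴)(-0.16) = 5.6 × 10⁻⁴ → stable
  172–186 m: −αΔT+βΔS = −(1.6 × 10⁻⁴)(-1.3)+(7.3 × 10⁻⁴)(-2.95) = -1.9 × 10⁻³ → UNSTABLE
  186–255 m: −αΔT+βΔS = −(1.6 × 10⁻⁴)(+2.9)+(7.3 × 10⁻⁴)(+3.73) = 2.3 × 10⁻³ → stable
The 172–186 m interval has Δρ < 0: lighter water underlies denser water.

172–186 m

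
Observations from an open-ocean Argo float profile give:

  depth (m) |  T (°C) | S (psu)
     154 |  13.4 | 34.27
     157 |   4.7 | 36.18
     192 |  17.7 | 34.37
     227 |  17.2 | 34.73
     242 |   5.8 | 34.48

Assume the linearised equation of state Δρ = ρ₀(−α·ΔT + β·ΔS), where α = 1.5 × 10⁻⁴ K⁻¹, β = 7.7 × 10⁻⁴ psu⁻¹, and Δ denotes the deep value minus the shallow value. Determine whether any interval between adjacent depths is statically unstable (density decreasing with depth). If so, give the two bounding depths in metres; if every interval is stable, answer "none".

157–192 m

Evaluate Δρ/ρ₀ = −αΔT + βΔS across each adjacent pair:
  154–157 m: −αΔT+βΔS = −(1.5 × 10⁻⁴)(-8.7)+(7.7 × 10⁻⁴)(+1.91) = 2.8 × 10⁻³ → stable
  157–192 m: −αΔT+βΔS = −(1.5 × 10⁻⁴)(+13.0)+(7.7 × 10⁻⁴)(-1.81) = -3.3 × 10⁻³ → UNSTABLE
  192–227 m: −αΔT+βΔS = −(1.5 × 10⁻⁴)(-0.5)+(7.7 × 10⁻⁴)(+0.36) = 3.5 × 10⁻⁴ → stable
  227–242 m: −αΔT+βΔS = −(1.5 × 10⁻⁴)(-11.4)+(7.7 × 10⁻⁴)(-0.25) = 1.5 × 10⁻³ → stable
The 157–192 m interval has Δρ < 0: lighter water underlies denser water.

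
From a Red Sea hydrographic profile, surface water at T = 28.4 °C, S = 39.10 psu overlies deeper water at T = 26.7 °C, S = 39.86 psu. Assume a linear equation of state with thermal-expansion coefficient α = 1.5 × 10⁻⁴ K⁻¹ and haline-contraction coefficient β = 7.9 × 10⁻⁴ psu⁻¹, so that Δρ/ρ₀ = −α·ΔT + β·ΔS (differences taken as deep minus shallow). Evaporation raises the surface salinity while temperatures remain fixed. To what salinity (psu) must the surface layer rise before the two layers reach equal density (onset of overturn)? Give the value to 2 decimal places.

Neutral buoyancy requires −α(T_deep − T_surf) + β(S_deep − S_surf′) = 0.
S_surf′ = S_deep − (α/β)·ΔT = 39.86 − (1.5 × 10⁻⁴/7.9 × 10⁻⁴)·(-1.7) = 40.1828 psu.
Increase required: 40.1828 − 39.10 = 1.0828 psu.

40.18 psu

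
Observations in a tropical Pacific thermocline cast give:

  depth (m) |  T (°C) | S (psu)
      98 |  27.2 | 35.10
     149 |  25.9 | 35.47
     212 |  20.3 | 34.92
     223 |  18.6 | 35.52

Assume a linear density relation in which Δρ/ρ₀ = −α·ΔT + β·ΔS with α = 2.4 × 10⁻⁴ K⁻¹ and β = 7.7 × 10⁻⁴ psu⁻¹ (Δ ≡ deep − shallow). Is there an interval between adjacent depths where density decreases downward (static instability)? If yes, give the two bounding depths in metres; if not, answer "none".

Evaluate Δρ/ρ₀ = −αΔT + βΔS across each adjacent pair:
  98–149 m: −αΔT+βΔS = −(2.4 × 10⁻⁴)(-1.3)+(7.7 × 10⁻⁴)(+0.37) = 6.0 × 10⁻⁴ → stable
  149–212 m: −αΔT+βΔS = −(2.4 × 10⁻⁴)(-5.6)+(7.7 × 10⁻⁴)(-0.55) = 9.2 × 10⁻⁴ → stable
  212–223 m: −αΔT+βΔS = −(2.4 × 10⁻⁴)(-1.7)+(7.7 × 10⁻⁴)(+0.60) = 8.7 × 10⁻⁴ → stable
Every interval has Δρ > 0: the column is stably stratified throughout.

none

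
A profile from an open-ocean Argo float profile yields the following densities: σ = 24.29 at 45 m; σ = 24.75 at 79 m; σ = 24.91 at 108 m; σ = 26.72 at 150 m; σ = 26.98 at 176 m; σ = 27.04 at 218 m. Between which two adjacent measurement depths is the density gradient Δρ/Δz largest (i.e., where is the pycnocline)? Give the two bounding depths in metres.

Compute the density gradient over each adjacent pair:
  45–79 m: Δρ/Δz = 0.46/34 = 0.014 kg m⁻⁴
  79–108 m: Δρ/Δz = 0.16/29 = 5.5 × 10⁻³ kg m⁻⁴
  108–150 m: Δρ/Δz = 1.81/42 = 0.043 kg m⁻⁴
  150–176 m: Δρ/Δz = 0.26/26 = 0.010 kg m⁻⁴
  176–218 m: Δρ/Δz = 0.06/42 = 1.4 × 10⁻³ kg m⁻⁴
The largest gradient is in the 108–150 m interval — the pycnocline.

108–150 m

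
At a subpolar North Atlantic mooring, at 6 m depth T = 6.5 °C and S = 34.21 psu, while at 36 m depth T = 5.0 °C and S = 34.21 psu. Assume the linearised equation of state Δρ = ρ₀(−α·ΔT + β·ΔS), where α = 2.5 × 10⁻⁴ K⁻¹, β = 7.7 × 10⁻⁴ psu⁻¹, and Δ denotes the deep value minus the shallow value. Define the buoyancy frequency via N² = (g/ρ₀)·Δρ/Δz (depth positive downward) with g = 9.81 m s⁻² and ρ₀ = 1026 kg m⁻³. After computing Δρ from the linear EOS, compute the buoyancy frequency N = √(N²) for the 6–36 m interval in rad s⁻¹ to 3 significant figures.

0.0111 rad s⁻¹

ΔT = -1.5 K, ΔS = +0.00 psu (deep − shallow).
Δρ/ρ₀ = −αΔT + βΔS = 3.75 × 10⁻⁴ + 0 = 3.75 × 10⁻⁴, so Δρ ≈ 0.3847 kg m⁻³.
N² = (g/ρ₀)·Δρ/Δz = g·(Δρ/ρ₀)/Δz = 9.81 × 3.75 × 10⁻⁴ / 30 = 1.2263 × 10⁻⁴ s⁻².
N = √(1.2263 × 10⁻⁴) = 0.011074 rad s⁻¹ ≈ 0.0111 rad s⁻¹.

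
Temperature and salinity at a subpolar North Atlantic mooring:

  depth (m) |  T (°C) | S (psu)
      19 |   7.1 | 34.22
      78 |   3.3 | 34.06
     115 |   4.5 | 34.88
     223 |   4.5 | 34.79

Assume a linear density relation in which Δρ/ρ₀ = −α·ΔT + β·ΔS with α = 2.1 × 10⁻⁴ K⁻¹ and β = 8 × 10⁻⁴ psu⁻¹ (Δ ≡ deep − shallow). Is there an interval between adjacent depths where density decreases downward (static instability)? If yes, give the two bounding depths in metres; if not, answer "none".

115–223 m

Evaluate Δρ/ρ₀ = −αΔT + βΔS across each adjacent pair:
  19–78 m: −αΔT+βΔS = −(2.1 × 10⁻⁴)(-3.8)+(8 × 10⁻⁴)(-0.16) = 6.7 × 10⁻⁴ → stable
  78–115 m: −αΔT+βΔS = −(2.1 × 10⁻⁴)(+1.2)+(8 × 10⁻⁴)(+0.82) = 4.0 × 10⁻⁴ → stable
  115–223 m: −αΔT+βΔS = −(2.1 × 10⁻⁴)(+0.0)+(8 × 10⁻⁴)(-0.09) = -7.2 × 10⁻⁵ → UNSTABLE
The 115–223 m interval has Δρ < 0: lighter water underlies denser water.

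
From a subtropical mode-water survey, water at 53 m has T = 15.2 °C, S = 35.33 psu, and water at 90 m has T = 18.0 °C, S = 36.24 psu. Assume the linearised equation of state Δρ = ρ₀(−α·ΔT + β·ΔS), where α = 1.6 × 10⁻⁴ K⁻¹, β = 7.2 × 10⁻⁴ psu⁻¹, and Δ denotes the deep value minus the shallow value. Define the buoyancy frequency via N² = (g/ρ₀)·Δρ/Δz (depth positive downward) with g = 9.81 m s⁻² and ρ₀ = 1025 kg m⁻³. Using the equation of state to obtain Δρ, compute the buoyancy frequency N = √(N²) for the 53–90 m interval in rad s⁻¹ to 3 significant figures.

ΔT = +2.8 K, ΔS = +0.91 psu (deep − shallow).
Δρ/ρ₀ = −αΔT + βΔS = -4.48 × 10⁻⁴ + 6.552 × 10⁻⁴ = 2.072 × 10⁻⁴, so Δρ ≈ 0.2124 kg m⁻³.
N² = (g/ρ₀)·Δρ/Δz = g·(Δρ/ρ₀)/Δz = 9.81 × 2.072 × 10⁻⁴ / 37 = 5.4936 × 10⁻⁵ s⁻².
N = √(5.4936 × 10⁻⁵) = 7.4119 × 10⁻³ rad s⁻¹ ≈ 7.41 × 10⁻³ rad s⁻¹.

7.41 × 10⁻³ rad s⁻¹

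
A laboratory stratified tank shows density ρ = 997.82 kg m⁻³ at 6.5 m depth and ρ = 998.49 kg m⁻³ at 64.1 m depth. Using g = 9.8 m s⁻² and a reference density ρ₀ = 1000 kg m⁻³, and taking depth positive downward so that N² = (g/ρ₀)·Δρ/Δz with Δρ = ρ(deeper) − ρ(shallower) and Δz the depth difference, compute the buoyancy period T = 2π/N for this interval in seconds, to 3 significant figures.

Δρ = 998.49 − 997.82 = 0.67 kg m⁻³ over Δz = 64.1 − 6.5 = 57.6 m.
N² = (9.8/1000) × (0.67/57.6) = 1.1399 × 10⁻⁴ s⁻².
N = √(1.1399 × 10⁻⁴) = 0.010677 rad s⁻¹, so T = 2π/N = 588.48 s ≈ 588 s.
Since Δρ > 0 the layer is stably stratified.

588 s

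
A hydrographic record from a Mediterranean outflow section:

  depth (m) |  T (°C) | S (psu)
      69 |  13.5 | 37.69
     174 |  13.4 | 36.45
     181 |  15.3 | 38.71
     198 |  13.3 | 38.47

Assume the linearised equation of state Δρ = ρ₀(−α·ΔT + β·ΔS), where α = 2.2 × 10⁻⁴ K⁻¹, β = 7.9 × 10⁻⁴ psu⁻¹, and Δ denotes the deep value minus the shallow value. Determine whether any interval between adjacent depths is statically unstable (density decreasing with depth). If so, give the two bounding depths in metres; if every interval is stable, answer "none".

69–174 m

Evaluate Δρ/ρ₀ = −αΔT + βΔS across each adjacent pair:
  69–174 m: −αΔT+βΔS = −(2.2 × 10⁻⁴)(-0.1)+(7.9 × 10⁻⁴)(-1.24) = -9.6 × 10⁻⁴ → UNSTABLE
  174–181 m: −αΔT+βΔS = −(2.2 × 10⁻⁴)(+1.9)+(7.9 × 10⁻⁴)(+2.26) = 1.4 × 10⁻³ → stable
  181–198 m: −αΔT+βΔS = −(2.2 × 10⁻⁴)(-2.0)+(7.9 × 10⁻⁴)(-0.24) = 2.5 × 10⁻⁴ → stable
The 69–174 m interval has Δρ < 0: lighter water underlies denser water.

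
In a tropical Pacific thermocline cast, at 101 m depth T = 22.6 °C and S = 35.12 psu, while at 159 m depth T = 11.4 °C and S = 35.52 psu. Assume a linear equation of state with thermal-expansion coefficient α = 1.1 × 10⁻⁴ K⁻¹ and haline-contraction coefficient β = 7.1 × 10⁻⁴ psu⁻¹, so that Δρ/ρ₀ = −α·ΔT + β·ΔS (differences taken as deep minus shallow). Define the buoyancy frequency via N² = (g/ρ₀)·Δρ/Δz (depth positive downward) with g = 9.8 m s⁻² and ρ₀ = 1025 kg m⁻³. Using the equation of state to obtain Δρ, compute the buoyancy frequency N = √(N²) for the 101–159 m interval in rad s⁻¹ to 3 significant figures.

0.0160 rad s⁻¹

ΔT = -11.2 K, ΔS = +0.40 psu (deep − shallow).
Δρ/ρ₀ = −αΔT + βΔS = 1.232 × 10⁻³ + 2.84 × 10⁻⁴ = 1.516 × 10⁻³, so Δρ ≈ 1.554 kg m⁻³.
N² = (g/ρ₀)·Δρ/Δz = g·(Δρ/ρ₀)/Δz = 9.8 × 1.516 × 10⁻³ / 58 = 2.5615 × 10⁻⁴ s⁻².
N = √(2.5615 × 10⁻⁴) = 0.016005 rad s⁻¹ ≈ 0.0160 rad s⁻¹.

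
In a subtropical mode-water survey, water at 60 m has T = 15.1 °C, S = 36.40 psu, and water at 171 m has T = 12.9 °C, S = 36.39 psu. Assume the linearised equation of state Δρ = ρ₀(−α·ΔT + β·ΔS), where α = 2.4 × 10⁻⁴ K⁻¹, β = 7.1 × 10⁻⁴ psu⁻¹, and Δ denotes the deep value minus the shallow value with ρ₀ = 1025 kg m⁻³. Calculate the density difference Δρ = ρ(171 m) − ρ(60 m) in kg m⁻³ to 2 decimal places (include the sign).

+0.53 kg m⁻³

ΔT = -2.2 K, ΔS = -0.01 psu (deep − shallow).
Δρ/ρ₀ = −(2.4 × 10⁻⁴)(-2.2) + (7.1 × 10⁻⁴)(-0.01) = 5.209 × 10⁻⁴.
Δρ = 1025 × (5.209 × 10⁻⁴) = +0.53 kg m⁻³.
Positive Δρ: denser below, stable.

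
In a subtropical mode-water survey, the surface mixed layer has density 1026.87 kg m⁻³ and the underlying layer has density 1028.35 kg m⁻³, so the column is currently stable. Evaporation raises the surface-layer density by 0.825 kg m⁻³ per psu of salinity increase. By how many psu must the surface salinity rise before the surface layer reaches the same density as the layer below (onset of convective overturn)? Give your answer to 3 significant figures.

Density deficit of the surface layer: 1028.35 − 1026.87 = 1.48 kg m⁻³.
Required change = 1.48 / 0.825 = 1.79 psu.

1.79 psu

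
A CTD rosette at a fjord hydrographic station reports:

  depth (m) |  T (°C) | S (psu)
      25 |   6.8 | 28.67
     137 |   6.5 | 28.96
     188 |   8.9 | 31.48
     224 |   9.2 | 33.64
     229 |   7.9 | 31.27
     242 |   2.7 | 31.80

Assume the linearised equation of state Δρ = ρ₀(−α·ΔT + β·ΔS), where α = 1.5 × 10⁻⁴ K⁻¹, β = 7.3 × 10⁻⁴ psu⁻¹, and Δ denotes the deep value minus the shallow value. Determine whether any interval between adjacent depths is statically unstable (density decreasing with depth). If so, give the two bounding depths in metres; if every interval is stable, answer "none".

224–229 m

Evaluate Δρ/ρ₀ = −αΔT + βΔS across each adjacent pair:
  25–137 m: −αΔT+βΔS = −(1.5 × 10⁻⁴)(-0.3)+(7.3 × 10⁻⁴)(+0.29) = 2.6 × 10⁻⁴ → stable
  137–188 m: −αΔT+βΔS = −(1.5 × 10⁻⁴)(+2.4)+(7.3 × 10⁻⁴)(+2.52) = 1.5 × 10⁻³ → stable
  188–224 m: −αΔT+βΔS = −(1.5 × 10⁻⁴)(+0.3)+(7.3 × 10⁻⁴)(+2.16) = 1.5 × 10⁻³ → stable
  224–229 m: −αΔT+βΔS = −(1.5 × 10⁻⁴)(-1.3)+(7.3 × 10⁻⁴)(-2.37) = -1.5 × 10⁻³ → UNSTABLE
  229–242 m: −αΔT+βΔS = −(1.5 × 10⁻⁴)(-5.2)+(7.3 × 10⁻⁴)(+0.53) = 1.2 × 10⁻³ → stable
The 224–229 m interval has Δρ < 0: lighter water underlies denser water.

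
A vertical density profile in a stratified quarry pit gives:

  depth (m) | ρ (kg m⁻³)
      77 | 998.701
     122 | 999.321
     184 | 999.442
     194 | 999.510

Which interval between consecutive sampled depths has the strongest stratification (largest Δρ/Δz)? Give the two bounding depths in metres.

77–122 m

Compute the density gradient over each adjacent pair:
  77–122 m: Δρ/Δz = 0.620/45 = 0.014 kg m⁻⁴
  122–184 m: Δρ/Δz = 0.121/62 = 2.0 × 10⁻³ kg m⁻⁴
  184–194 m: Δρ/Δz = 0.068/10 = 6.8 × 10⁻³ kg m⁻⁴
The largest gradient is in the 77–122 m interval — the pycnocline.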